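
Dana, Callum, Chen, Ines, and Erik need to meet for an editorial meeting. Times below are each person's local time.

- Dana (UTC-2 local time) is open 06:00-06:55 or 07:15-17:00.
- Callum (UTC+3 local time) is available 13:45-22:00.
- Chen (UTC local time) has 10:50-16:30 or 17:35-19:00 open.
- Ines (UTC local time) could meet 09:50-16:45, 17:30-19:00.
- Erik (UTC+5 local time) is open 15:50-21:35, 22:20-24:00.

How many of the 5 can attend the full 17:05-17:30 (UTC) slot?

Dana in UTC: 08:00-08:55, 09:15-19:00 (add 2h to convert from UTC-2).
Callum in UTC: 10:45-19:00 (subtract 3h to convert from UTC+3).
Chen in UTC: 10:50-16:30, 17:35-19:00.
Ines in UTC: 09:50-16:45, 17:30-19:00.
Erik in UTC: 10:50-16:35, 17:20-19:00 (subtract 5h to convert from UTC+5).
Dana and Callum can make the full 17:05-17:30 slot — that's 2.

2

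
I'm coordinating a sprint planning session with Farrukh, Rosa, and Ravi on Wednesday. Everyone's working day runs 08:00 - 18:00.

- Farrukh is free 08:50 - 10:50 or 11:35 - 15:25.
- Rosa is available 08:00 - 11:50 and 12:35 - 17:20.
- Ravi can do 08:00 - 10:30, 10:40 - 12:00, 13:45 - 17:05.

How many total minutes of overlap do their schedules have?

Farrukh ∩ Rosa: 08:50-10:50, 11:35-11:50, 12:35-15:25.
Farrukh ∩ Rosa ∩ Ravi: 08:50-10:30, 10:40-10:50, 11:35-11:50, 13:45-15:25.
So the common availability across everyone is 08:50-10:30, 10:40-10:50, 11:35-11:50, 13:45-15:25.
Summing the common windows: 100 + 10 + 15 + 100 = 225 minutes.

225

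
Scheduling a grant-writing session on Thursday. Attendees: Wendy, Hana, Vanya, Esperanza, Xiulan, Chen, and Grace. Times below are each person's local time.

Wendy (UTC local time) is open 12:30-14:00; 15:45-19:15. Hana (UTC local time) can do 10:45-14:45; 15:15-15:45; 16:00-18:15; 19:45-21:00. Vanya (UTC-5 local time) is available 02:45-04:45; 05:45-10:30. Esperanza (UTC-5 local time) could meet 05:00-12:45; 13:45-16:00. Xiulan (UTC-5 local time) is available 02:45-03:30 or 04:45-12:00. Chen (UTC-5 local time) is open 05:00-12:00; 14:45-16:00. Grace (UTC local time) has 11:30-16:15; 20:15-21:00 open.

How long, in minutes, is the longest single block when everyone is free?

90

Wendy in UTC: 12:30-14:00, 15:45-19:15.
Hana in UTC: 10:45-14:45, 15:15-15:45, 16:00-18:15, 19:45-21:00.
Vanya in UTC: 07:45-09:45, 10:45-15:30 (add 5h to convert from UTC-5).
Esperanza in UTC: 10:00-17:45, 18:45-21:00 (add 5h to convert from UTC-5).
Xiulan in UTC: 07:45-08:30, 09:45-17:00 (add 5h to convert from UTC-5).
Chen in UTC: 10:00-17:00, 19:45-21:00 (add 5h to convert from UTC-5).
Grace in UTC: 11:30-16:15, 20:15-21:00.
Wendy ∩ Hana: 12:30-14:00, 16:00-18:15.
Wendy ∩ Hana ∩ Vanya: 12:30-14:00.
Wendy ∩ Hana ∩ Vanya ∩ Esperanza: 12:30-14:00.
Wendy ∩ Hana ∩ Vanya ∩ Esperanza ∩ Xiulan: 12:30-14:00.
Wendy ∩ Hana ∩ Vanya ∩ Esperanza ∩ Xiulan ∩ Chen: 12:30-14:00.
Wendy ∩ Hana ∩ Vanya ∩ Esperanza ∩ Xiulan ∩ Chen ∩ Grace: 12:30-14:00.
The longest is 12:30-14:00 at 90 minutes.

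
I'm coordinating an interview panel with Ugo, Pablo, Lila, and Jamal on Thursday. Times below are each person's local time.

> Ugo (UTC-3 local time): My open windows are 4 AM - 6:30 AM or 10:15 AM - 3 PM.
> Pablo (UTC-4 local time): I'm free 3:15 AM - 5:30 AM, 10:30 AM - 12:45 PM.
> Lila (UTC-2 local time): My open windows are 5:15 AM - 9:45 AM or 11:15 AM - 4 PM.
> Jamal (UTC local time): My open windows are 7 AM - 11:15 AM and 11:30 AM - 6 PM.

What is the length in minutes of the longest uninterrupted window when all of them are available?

Ugo in UTC: 07:00-09:30, 13:15-18:00 (add 3h to convert from UTC-3).
Pablo in UTC: 07:15-09:30, 14:30-16:45 (add 4h to convert from UTC-4).
Lila in UTC: 07:15-11:45, 13:15-18:00 (add 2h to convert from UTC-2).
Jamal in UTC: 07:00-11:15, 11:30-18:00.
Ugo ∩ Pablo: 07:15-09:30, 14:30-16:45.
Ugo ∩ Pablo ∩ Lila: 07:15-09:30, 14:30-16:45.
Ugo ∩ Pablo ∩ Lila ∩ Jamal: 07:15-09:30, 14:30-16:45.
The longest is 07:15-09:30 at 135 minutes.

135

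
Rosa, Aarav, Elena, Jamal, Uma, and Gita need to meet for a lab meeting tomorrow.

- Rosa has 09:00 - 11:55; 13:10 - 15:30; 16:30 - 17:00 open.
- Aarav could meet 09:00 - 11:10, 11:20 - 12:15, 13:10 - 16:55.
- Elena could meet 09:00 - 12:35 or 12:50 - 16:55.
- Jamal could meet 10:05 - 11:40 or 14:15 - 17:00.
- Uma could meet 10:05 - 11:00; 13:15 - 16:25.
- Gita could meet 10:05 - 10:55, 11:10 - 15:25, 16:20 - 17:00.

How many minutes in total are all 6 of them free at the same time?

Rosa ∩ Aarav: 09:00-11:10, 11:20-11:55, 13:10-15:30, 16:30-16:55.
Rosa ∩ Aarav ∩ Elena: 09:00-11:10, 11:20-11:55, 13:10-15:30, 16:30-16:55.
Rosa ∩ Aarav ∩ Elena ∩ Jamal: 10:05-11:10, 11:20-11:40, 14:15-15:30, 16:30-16:55.
Rosa ∩ Aarav ∩ Elena ∩ Jamal ∩ Uma: 10:05-11:00, 14:15-15:30.
Rosa ∩ Aarav ∩ Elena ∩ Jamal ∩ Uma ∩ Gita: 10:05-10:55, 14:15-15:25.
Summing the common windows: 50 + 70 = 120 minutes.

120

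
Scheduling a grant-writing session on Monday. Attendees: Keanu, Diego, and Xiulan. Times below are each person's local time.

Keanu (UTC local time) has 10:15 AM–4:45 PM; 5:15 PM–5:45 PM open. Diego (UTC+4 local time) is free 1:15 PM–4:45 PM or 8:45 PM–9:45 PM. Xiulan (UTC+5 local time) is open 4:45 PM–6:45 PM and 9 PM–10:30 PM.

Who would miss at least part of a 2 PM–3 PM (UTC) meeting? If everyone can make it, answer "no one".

Keanu in UTC: 10:15-16:45, 17:15-17:45.
Diego in UTC: 09:15-12:45, 16:45-17:45 (subtract 4h to convert from UTC+4).
Xiulan in UTC: 11:45-13:45, 16:00-17:30 (subtract 5h to convert from UTC+5).
Keanu: free for 14:00-15:00. Diego: not fully free for 14:00-15:00. Xiulan: not fully free for 14:00-15:00.

Diego, Xiulan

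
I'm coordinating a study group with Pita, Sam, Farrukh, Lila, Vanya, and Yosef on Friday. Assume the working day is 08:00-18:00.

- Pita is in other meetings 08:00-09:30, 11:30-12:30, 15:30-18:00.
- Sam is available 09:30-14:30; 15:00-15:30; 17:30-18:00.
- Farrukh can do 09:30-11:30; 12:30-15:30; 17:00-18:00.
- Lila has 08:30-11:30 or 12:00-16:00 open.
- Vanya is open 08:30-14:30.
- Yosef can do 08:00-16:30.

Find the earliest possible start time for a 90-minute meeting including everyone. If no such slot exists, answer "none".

09:30

Pita free: 09:30-11:30, 12:30-15:30 (invert busy blocks within the working day).
Sam free: 09:30-14:30, 15:00-15:30, 17:30-18:00.
Farrukh free: 09:30-11:30, 12:30-15:30, 17:00-18:00.
Lila free: 08:30-11:30, 12:00-16:00.
Vanya free: 08:30-14:30.
Yosef free: 08:00-16:30.
Pita ∩ Sam: 09:30-11:30, 12:30-14:30, 15:00-15:30.
Pita ∩ Sam ∩ Farrukh: 09:30-11:30, 12:30-14:30, 15:00-15:30.
Pita ∩ Sam ∩ Farrukh ∩ Lila: 09:30-11:30, 12:30-14:30, 15:00-15:30.
Pita ∩ Sam ∩ Farrukh ∩ Lila ∩ Vanya: 09:30-11:30, 12:30-14:30.
Pita ∩ Sam ∩ Farrukh ∩ Lila ∩ Vanya ∩ Yosef: 09:30-11:30, 12:30-14:30.
Those are the intersection windows.
The first common window of at least 90 minutes is 09:30-11:30, so the earliest start is 09:30.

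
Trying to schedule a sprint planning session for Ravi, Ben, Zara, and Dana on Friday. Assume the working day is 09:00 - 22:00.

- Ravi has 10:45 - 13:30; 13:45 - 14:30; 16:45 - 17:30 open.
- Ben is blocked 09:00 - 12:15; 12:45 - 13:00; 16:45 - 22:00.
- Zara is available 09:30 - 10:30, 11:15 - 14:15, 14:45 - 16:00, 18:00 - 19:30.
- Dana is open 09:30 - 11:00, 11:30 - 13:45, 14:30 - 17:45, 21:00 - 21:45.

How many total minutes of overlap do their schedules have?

Ravi free: 10:45-13:30, 13:45-14:30, 16:45-17:30.
Ben free: 12:15-12:45, 13:00-16:45 (invert busy blocks within the working day).
Zara free: 09:30-10:30, 11:15-14:15, 14:45-16:00, 18:00-19:30.
Dana free: 09:30-11:00, 11:30-13:45, 14:30-17:45, 21:00-21:45.
Ravi ∩ Ben: 12:15-12:45, 13:00-13:30, 13:45-14:30.
Ravi ∩ Ben ∩ Zara: 12:15-12:45, 13:00-13:30, 13:45-14:15.
Ravi ∩ Ben ∩ Zara ∩ Dana: 12:15-12:45, 13:00-13:30.
Summing the common windows: 30 + 30 = 60 minutes.

60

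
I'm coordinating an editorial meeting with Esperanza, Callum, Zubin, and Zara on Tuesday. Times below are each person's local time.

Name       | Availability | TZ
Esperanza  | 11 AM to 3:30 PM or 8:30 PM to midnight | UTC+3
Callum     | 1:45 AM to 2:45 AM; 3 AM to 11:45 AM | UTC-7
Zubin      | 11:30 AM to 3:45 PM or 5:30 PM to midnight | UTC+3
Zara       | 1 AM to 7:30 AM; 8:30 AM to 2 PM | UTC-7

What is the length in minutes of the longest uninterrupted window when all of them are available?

150

Esperanza in UTC: 08:00-12:30, 17:30-21:00 (subtract 3h to convert from UTC+3).
Callum in UTC: 08:45-09:45, 10:00-18:45 (add 7h to convert from UTC-7).
Zubin in UTC: 08:30-12:45, 14:30-21:00 (subtract 3h to convert from UTC+3).
Zara in UTC: 08:00-14:30, 15:30-21:00 (add 7h to convert from UTC-7).
Esperanza ∩ Callum: 08:45-09:45, 10:00-12:30, 17:30-18:45.
Esperanza ∩ Callum ∩ Zubin: 08:45-09:45, 10:00-12:30, 17:30-18:45.
Esperanza ∩ Callum ∩ Zubin ∩ Zara: 08:45-09:45, 10:00-12:30, 17:30-18:45.
So the common availability across everyone is 08:45-09:45, 10:00-12:30, 17:30-18:45.
The longest is 10:00-12:30 at 150 minutes.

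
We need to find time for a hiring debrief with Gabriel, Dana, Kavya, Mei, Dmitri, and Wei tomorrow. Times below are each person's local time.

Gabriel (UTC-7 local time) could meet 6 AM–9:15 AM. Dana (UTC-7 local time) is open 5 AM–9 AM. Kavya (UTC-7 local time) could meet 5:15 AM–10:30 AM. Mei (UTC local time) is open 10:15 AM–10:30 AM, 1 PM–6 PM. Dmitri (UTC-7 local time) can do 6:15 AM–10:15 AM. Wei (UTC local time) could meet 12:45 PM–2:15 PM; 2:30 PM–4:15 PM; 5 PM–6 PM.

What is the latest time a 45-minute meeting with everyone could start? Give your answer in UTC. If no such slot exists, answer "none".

15:15

Gabriel in UTC: 13:00-16:15 (add 7h to convert from UTC-7).
Dana in UTC: 12:00-16:00 (add 7h to convert from UTC-7).
Kavya in UTC: 12:15-17:30 (add 7h to convert from UTC-7).
Mei in UTC: 10:15-10:30, 13:00-18:00.
Dmitri in UTC: 13:15-17:15 (add 7h to convert from UTC-7).
Wei in UTC: 12:45-14:15, 14:30-16:15, 17:00-18:00.
Gabriel ∩ Dana: 13:00-16:00.
Gabriel ∩ Dana ∩ Kavya: 13:00-16:00.
Gabriel ∩ Dana ∩ Kavya ∩ Mei: 13:00-16:00.
Gabriel ∩ Dana ∩ Kavya ∩ Mei ∩ Dmitri: 13:15-16:00.
Gabriel ∩ Dana ∩ Kavya ∩ Mei ∩ Dmitri ∩ Wei: 13:15-14:15, 14:30-16:00.
The last common window of at least 45 minutes is 14:30-16:00; a 45-minute meeting can start as late as 15:15 and still end by 16:00.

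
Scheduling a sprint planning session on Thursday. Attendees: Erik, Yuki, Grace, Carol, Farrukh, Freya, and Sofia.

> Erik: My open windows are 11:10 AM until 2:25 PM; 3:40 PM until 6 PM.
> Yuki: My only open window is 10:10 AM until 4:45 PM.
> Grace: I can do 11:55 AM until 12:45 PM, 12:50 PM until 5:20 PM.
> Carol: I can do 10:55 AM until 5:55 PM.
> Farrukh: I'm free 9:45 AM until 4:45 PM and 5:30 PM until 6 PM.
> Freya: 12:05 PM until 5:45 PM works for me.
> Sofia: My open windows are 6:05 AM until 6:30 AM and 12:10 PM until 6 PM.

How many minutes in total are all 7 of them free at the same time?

195

Erik ∩ Yuki: 11:10-14:25, 15:40-16:45.
Erik ∩ Yuki ∩ Grace: 11:55-12:45, 12:50-14:25, 15:40-16:45.
Erik ∩ Yuki ∩ Grace ∩ Carol: 11:55-12:45, 12:50-14:25, 15:40-16:45.
Erik ∩ Yuki ∩ Grace ∩ Carol ∩ Farrukh: 11:55-12:45, 12:50-14:25, 15:40-16:45.
Erik ∩ Yuki ∩ Grace ∩ Carol ∩ Farrukh ∩ Freya: 12:05-12:45, 12:50-14:25, 15:40-16:45.
Erik ∩ Yuki ∩ Grace ∩ Carol ∩ Farrukh ∩ Freya ∩ Sofia: 12:10-12:45, 12:50-14:25, 15:40-16:45.
Summing the common windows: 35 + 95 + 65 = 195 minutes.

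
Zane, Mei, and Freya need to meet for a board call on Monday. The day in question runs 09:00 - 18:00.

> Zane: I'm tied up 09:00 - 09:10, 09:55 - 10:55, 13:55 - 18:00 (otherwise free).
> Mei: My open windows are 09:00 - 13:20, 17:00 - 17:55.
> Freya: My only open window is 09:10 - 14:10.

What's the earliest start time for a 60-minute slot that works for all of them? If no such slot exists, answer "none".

10:55

Zane free: 09:10-09:55, 10:55-13:55 (invert busy blocks within the working day).
Mei free: 09:00-13:20, 17:00-17:55.
Freya free: 09:10-14:10.
Zane ∩ Mei: 09:10-09:55, 10:55-13:20.
Zane ∩ Mei ∩ Freya: 09:10-09:55, 10:55-13:20.
So the common availability across everyone is 09:10-09:55, 10:55-13:20.
The first common window of at least 60 minutes is 10:55-13:20, so the earliest start is 10:55.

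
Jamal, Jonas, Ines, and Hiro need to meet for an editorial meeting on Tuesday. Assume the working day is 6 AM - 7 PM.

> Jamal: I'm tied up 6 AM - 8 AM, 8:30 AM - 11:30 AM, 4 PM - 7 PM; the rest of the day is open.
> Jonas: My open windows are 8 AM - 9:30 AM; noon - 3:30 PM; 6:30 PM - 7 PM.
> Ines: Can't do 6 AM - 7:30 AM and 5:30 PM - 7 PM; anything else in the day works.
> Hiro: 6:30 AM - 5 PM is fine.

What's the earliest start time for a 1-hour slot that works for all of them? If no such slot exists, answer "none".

Jamal free: 08:00-08:30, 11:30-16:00 (invert busy blocks within the working day).
Jonas free: 08:00-09:30, 12:00-15:30, 18:30-19:00.
Ines free: 07:30-17:30 (invert busy blocks within the working day).
Hiro free: 06:30-17:00.
Jamal ∩ Jonas: 08:00-08:30, 12:00-15:30.
Jamal ∩ Jonas ∩ Ines: 08:00-08:30, 12:00-15:30.
Jamal ∩ Jonas ∩ Ines ∩ Hiro: 08:00-08:30, 12:00-15:30.
The first common window of at least 60 minutes is 12:00-15:30, so the earliest start is 12:00.

12:00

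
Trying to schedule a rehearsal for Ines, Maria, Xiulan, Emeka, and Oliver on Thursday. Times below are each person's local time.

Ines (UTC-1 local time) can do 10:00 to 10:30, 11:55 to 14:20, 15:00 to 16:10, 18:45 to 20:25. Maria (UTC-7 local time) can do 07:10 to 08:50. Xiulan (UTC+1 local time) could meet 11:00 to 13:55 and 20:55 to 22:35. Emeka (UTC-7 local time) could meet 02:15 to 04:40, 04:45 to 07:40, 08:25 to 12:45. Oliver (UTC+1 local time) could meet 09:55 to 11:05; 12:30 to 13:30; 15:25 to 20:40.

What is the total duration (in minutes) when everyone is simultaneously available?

Ines in UTC: 11:00-11:30, 12:55-15:20, 16:00-17:10, 19:45-21:25 (add 1h to convert from UTC-1).
Maria in UTC: 14:10-15:50 (add 7h to convert from UTC-7).
Xiulan in UTC: 10:00-12:55, 19:55-21:35 (subtract 1h to convert from UTC+1).
Emeka in UTC: 09:15-11:40, 11:45-14:40, 15:25-19:45 (add 7h to convert from UTC-7).
Oliver in UTC: 08:55-10:05, 11:30-12:30, 14:25-19:40 (subtract 1h to convert from UTC+1).
Ines ∩ Maria: 14:10-15:20.
Ines ∩ Maria ∩ Xiulan: ∅.
Ines ∩ Maria ∩ Xiulan ∩ Emeka: ∅.
Ines ∩ Maria ∩ Xiulan ∩ Emeka ∩ Oliver: ∅.
There is no time when everyone is free.
There is no common window, so the total is 0 minutes.

0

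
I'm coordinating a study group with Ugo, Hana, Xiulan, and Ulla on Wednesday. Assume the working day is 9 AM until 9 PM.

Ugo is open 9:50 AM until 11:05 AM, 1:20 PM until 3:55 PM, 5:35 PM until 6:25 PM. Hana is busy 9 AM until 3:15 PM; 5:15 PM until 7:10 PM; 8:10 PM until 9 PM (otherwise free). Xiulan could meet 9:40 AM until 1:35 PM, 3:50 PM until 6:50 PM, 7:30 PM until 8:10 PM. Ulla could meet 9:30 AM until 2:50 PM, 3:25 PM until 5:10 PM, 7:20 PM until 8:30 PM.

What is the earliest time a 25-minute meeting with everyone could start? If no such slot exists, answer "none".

Ugo free: 09:50-11:05, 13:20-15:55, 17:35-18:25.
Hana free: 15:15-17:15, 19:10-20:10 (invert busy blocks within the working day).
Xiulan free: 09:40-13:35, 15:50-18:50, 19:30-20:10.
Ulla free: 09:30-14:50, 15:25-17:10, 19:20-20:30.
Ugo ∩ Hana: 15:15-15:55.
Ugo ∩ Hana ∩ Xiulan: 15:50-15:55.
Ugo ∩ Hana ∩ Xiulan ∩ Ulla: 15:50-15:55.
No common window is at least 25 minutes long.

none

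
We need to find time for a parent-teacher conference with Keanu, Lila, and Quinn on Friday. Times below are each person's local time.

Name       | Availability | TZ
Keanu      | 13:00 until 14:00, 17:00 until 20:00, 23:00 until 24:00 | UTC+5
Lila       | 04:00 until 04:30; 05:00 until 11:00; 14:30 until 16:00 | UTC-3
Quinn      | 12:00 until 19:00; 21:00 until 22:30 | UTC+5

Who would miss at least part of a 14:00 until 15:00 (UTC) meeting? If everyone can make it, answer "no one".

Lila, Quinn

Keanu in UTC: 08:00-09:00, 12:00-15:00, 18:00-19:00 (subtract 5h to convert from UTC+5).
Lila in UTC: 07:00-07:30, 08:00-14:00, 17:30-19:00 (add 3h to convert from UTC-3).
Quinn in UTC: 07:00-14:00, 16:00-17:30 (subtract 5h to convert from UTC+5).
Keanu: free for 14:00-15:00. Lila: not fully free for 14:00-15:00. Quinn: not fully free for 14:00-15:00.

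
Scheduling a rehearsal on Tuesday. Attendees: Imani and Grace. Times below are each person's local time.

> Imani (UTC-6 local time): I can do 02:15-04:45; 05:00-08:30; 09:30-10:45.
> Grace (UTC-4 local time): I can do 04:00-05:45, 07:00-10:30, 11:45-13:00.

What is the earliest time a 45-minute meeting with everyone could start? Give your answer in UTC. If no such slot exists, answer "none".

Imani in UTC: 08:15-10:45, 11:00-14:30, 15:30-16:45 (add 6h to convert from UTC-6).
Grace in UTC: 08:00-09:45, 11:00-14:30, 15:45-17:00 (add 4h to convert from UTC-4).
Imani ∩ Grace: 08:15-09:45, 11:00-14:30, 15:45-16:45.
The first common window of at least 45 minutes is 08:15-09:45, so the earliest start is 08:15.

08:15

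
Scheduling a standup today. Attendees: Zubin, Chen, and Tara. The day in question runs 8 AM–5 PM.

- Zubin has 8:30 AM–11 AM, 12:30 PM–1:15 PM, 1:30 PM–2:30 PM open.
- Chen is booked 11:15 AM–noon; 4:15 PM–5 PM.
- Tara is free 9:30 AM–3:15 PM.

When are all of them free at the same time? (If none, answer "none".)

Zubin free: 08:30-11:00, 12:30-13:15, 13:30-14:30.
Chen free: 08:00-11:15, 12:00-16:15 (invert busy blocks within the working day).
Tara free: 09:30-15:15.
Zubin ∩ Chen: 08:30-11:00, 12:30-13:15, 13:30-14:30.
Zubin ∩ Chen ∩ Tara: 09:30-11:00, 12:30-13:15, 13:30-14:30.
So the common availability across everyone is 09:30-11:00, 12:30-13:15, 13:30-14:30.

09:30-11:00, 12:30-13:15, 13:30-14:30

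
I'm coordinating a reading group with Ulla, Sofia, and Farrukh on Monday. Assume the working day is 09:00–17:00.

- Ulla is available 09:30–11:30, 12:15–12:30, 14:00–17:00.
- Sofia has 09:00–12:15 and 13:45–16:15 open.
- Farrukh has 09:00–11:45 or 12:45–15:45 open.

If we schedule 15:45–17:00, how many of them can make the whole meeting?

1

Ulla can make the full 15:45-17:00 slot — that's 1.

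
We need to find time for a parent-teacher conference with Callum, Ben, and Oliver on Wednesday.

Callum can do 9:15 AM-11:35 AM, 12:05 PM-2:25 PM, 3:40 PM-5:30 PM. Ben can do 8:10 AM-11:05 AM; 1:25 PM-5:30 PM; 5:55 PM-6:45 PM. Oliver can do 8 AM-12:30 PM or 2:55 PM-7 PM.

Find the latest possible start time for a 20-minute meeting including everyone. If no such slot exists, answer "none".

17:10

Callum ∩ Ben: 09:15-11:05, 13:25-14:25, 15:40-17:30.
Callum ∩ Ben ∩ Oliver: 09:15-11:05, 15:40-17:30.
The last common window of at least 20 minutes is 15:40-17:30; a 20-minute meeting can start as late as 17:10 and still end by 17:30.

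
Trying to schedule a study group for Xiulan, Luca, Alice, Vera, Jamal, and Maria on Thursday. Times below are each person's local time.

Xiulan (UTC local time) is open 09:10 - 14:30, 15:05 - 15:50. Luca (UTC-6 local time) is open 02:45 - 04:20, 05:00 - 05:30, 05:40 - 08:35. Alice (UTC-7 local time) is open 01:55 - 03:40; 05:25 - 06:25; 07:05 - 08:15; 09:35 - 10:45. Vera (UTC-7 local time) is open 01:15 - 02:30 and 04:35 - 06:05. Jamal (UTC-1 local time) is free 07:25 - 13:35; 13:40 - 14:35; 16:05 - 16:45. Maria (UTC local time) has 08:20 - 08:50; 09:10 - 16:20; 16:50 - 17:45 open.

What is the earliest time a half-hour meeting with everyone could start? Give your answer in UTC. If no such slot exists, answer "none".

12:25

Xiulan in UTC: 09:10-14:30, 15:05-15:50.
Luca in UTC: 08:45-10:20, 11:00-11:30, 11:40-14:35 (add 6h to convert from UTC-6).
Alice in UTC: 08:55-10:40, 12:25-13:25, 14:05-15:15, 16:35-17:45 (add 7h to convert from UTC-7).
Vera in UTC: 08:15-09:30, 11:35-13:05 (add 7h to convert from UTC-7).
Jamal in UTC: 08:25-14:35, 14:40-15:35, 17:05-17:45 (add 1h to convert from UTC-1).
Maria in UTC: 08:20-08:50, 09:10-16:20, 16:50-17:45.
Xiulan ∩ Luca: 09:10-10:20, 11:00-11:30, 11:40-14:30.
Xiulan ∩ Luca ∩ Alice: 09:10-10:20, 12:25-13:25, 14:05-14:30.
Xiulan ∩ Luca ∩ Alice ∩ Vera: 09:10-09:30, 12:25-13:05.
Xiulan ∩ Luca ∩ Alice ∩ Vera ∩ Jamal: 09:10-09:30, 12:25-13:05.
Xiulan ∩ Luca ∩ Alice ∩ Vera ∩ Jamal ∩ Maria: 09:10-09:30, 12:25-13:05.
Those are the intersection windows.
The first common window of at least 30 minutes is 12:25-13:05, so the earliest start is 12:25.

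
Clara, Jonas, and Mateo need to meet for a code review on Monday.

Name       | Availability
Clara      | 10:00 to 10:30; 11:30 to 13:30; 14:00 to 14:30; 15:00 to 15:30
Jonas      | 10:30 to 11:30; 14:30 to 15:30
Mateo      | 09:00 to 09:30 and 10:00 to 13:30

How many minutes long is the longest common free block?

0

Clara ∩ Jonas: 15:00-15:30.
Clara ∩ Jonas ∩ Mateo: ∅.
There is no time when everyone is free.
No common window exists, so the longest block is 0 minutes.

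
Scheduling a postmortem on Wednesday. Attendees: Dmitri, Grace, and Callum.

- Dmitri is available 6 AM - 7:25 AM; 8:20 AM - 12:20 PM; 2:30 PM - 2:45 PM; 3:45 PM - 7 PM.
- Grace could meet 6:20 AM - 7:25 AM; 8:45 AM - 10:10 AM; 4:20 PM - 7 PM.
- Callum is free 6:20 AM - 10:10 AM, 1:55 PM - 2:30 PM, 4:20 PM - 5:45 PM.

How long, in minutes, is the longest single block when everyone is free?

Dmitri ∩ Grace: 06:20-07:25, 08:45-10:10, 16:20-19:00.
Dmitri ∩ Grace ∩ Callum: 06:20-07:25, 08:45-10:10, 16:20-17:45.
The longest is 08:45-10:10 at 85 minutes.

85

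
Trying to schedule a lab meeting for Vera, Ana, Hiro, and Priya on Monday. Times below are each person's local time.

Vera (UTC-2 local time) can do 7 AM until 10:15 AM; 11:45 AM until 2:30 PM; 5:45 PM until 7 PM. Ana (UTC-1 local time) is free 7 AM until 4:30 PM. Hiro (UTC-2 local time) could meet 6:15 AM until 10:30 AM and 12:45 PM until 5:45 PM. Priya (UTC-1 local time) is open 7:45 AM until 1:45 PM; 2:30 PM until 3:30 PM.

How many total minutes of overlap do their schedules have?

Vera in UTC: 09:00-12:15, 13:45-16:30, 19:45-21:00 (add 2h to convert from UTC-2).
Ana in UTC: 08:00-17:30 (add 1h to convert from UTC-1).
Hiro in UTC: 08:15-12:30, 14:45-19:45 (add 2h to convert from UTC-2).
Priya in UTC: 08:45-14:45, 15:30-16:30 (add 1h to convert from UTC-1).
Vera ∩ Ana: 09:00-12:15, 13:45-16:30.
Vera ∩ Ana ∩ Hiro: 09:00-12:15, 14:45-16:30.
Vera ∩ Ana ∩ Hiro ∩ Priya: 09:00-12:15, 15:30-16:30.
Summing the common windows: 195 + 60 = 255 minutes.

255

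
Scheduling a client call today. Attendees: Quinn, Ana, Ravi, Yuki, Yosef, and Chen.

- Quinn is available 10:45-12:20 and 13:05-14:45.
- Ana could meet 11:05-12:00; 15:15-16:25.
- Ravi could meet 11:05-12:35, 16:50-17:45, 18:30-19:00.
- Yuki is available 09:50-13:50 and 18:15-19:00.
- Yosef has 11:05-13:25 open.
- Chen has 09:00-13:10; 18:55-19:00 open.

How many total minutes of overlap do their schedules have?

Quinn ∩ Ana: 11:05-12:00.
Quinn ∩ Ana ∩ Ravi: 11:05-12:00.
Quinn ∩ Ana ∩ Ravi ∩ Yuki: 11:05-12:00.
Quinn ∩ Ana ∩ Ravi ∩ Yuki ∩ Yosef: 11:05-12:00.
Quinn ∩ Ana ∩ Ravi ∩ Yuki ∩ Yosef ∩ Chen: 11:05-12:00.
So the common availability across everyone is 11:05-12:00.
That's a single block of 55 minutes.

55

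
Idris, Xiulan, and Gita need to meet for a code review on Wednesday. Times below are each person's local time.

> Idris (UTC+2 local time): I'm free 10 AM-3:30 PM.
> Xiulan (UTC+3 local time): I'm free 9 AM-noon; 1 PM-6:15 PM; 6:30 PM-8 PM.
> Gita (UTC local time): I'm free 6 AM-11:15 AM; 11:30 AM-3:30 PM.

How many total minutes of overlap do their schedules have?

255

Idris in UTC: 08:00-13:30 (subtract 2h to convert from UTC+2).
Xiulan in UTC: 06:00-09:00, 10:00-15:15, 15:30-17:00 (subtract 3h to convert from UTC+3).
Gita in UTC: 06:00-11:15, 11:30-15:30.
Idris ∩ Xiulan: 08:00-09:00, 10:00-13:30.
Idris ∩ Xiulan ∩ Gita: 08:00-09:00, 10:00-11:15, 11:30-13:30.
Summing the common windows: 60 + 75 + 120 = 255 minutes.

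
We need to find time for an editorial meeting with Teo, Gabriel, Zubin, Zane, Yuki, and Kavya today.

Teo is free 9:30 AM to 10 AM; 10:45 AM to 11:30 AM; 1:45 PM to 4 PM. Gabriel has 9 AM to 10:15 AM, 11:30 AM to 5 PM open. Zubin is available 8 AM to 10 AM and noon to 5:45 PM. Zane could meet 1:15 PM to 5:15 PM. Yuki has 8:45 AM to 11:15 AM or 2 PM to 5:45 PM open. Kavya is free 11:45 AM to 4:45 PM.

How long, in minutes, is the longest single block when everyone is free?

120

Teo ∩ Gabriel: 09:30-10:00, 13:45-16:00.
Teo ∩ Gabriel ∩ Zubin: 09:30-10:00, 13:45-16:00.
Teo ∩ Gabriel ∩ Zubin ∩ Zane: 13:45-16:00.
Teo ∩ Gabriel ∩ Zubin ∩ Zane ∩ Yuki: 14:00-16:00.
Teo ∩ Gabriel ∩ Zubin ∩ Zane ∩ Yuki ∩ Kavya: 14:00-16:00.
So the common availability across everyone is 14:00-16:00.
The longest is 14:00-16:00 at 120 minutes.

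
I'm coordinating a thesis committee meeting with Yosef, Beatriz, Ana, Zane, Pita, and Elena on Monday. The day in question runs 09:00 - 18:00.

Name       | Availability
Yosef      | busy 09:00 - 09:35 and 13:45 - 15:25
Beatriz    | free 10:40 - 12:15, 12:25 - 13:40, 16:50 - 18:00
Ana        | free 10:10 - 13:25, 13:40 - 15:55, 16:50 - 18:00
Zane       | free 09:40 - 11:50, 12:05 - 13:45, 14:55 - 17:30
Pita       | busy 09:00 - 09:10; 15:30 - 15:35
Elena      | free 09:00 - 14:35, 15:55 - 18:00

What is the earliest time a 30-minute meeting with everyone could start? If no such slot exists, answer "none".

Yosef free: 09:35-13:45, 15:25-18:00 (invert busy blocks within the working day).
Beatriz free: 10:40-12:15, 12:25-13:40, 16:50-18:00.
Ana free: 10:10-13:25, 13:40-15:55, 16:50-18:00.
Zane free: 09:40-11:50, 12:05-13:45, 14:55-17:30.
Pita free: 09:10-15:30, 15:35-18:00 (invert busy blocks within the working day).
Elena free: 09:00-14:35, 15:55-18:00.
Yosef ∩ Beatriz: 10:40-12:15, 12:25-13:40, 16:50-18:00.
Yosef ∩ Beatriz ∩ Ana: 10:40-12:15, 12:25-13:25, 16:50-18:00.
Yosef ∩ Beatriz ∩ Ana ∩ Zane: 10:40-11:50, 12:05-12:15, 12:25-13:25, 16:50-17:30.
Yosef ∩ Beatriz ∩ Ana ∩ Zane ∩ Pita: 10:40-11:50, 12:05-12:15, 12:25-13:25, 16:50-17:30.
Yosef ∩ Beatriz ∩ Ana ∩ Zane ∩ Pita ∩ Elena: 10:40-11:50, 12:05-12:15, 12:25-13:25, 16:50-17:30.
So the common availability across everyone is 10:40-11:50, 12:05-12:15, 12:25-13:25, 16:50-17:30.
The first common window of at least 30 minutes is 10:40-11:50, so the earliest start is 10:40.

10:40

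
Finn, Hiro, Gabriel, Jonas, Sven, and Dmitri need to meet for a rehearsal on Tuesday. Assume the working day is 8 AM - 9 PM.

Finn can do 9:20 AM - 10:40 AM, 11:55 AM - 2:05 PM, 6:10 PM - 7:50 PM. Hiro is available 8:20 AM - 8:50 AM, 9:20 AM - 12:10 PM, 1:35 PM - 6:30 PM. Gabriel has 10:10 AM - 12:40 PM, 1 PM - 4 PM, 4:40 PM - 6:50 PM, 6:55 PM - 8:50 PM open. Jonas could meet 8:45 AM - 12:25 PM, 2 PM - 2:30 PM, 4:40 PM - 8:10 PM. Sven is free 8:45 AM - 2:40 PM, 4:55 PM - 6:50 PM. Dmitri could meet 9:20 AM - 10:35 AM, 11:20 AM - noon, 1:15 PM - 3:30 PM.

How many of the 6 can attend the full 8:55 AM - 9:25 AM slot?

Jonas and Sven can make the full 08:55-09:25 slot — that's 2.

2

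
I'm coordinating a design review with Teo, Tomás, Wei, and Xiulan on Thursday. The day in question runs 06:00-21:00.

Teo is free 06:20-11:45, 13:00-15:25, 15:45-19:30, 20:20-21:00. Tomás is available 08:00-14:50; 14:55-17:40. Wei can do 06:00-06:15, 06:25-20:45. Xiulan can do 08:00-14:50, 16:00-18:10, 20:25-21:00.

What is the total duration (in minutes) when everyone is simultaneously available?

Teo ∩ Tomás: 08:00-11:45, 13:00-14:50, 14:55-15:25, 15:45-17:40.
Teo ∩ Tomás ∩ Wei: 08:00-11:45, 13:00-14:50, 14:55-15:25, 15:45-17:40.
Teo ∩ Tomás ∩ Wei ∩ Xiulan: 08:00-11:45, 13:00-14:50, 16:00-17:40.
Summing the common windows: 225 + 110 + 100 = 435 minutes.

435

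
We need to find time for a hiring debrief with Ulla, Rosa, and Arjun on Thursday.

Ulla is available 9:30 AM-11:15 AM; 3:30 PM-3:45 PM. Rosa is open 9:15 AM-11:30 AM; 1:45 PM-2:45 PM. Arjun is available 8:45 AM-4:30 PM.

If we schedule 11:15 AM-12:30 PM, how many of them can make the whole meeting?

1

Arjun can make the full 11:15-12:30 slot — that's 1.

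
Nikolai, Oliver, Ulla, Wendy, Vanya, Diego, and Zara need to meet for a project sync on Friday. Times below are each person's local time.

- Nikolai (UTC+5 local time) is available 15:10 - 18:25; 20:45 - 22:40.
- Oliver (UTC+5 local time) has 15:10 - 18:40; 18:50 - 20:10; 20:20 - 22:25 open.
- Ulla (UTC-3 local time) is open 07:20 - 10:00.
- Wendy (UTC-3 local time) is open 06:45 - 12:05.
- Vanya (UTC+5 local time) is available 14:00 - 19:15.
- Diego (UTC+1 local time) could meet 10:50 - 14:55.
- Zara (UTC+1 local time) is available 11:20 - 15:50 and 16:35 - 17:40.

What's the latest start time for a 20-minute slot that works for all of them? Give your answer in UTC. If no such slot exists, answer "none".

Nikolai in UTC: 10:10-13:25, 15:45-17:40 (subtract 5h to convert from UTC+5).
Oliver in UTC: 10:10-13:40, 13:50-15:10, 15:20-17:25 (subtract 5h to convert from UTC+5).
Ulla in UTC: 10:20-13:00 (add 3h to convert from UTC-3).
Wendy in UTC: 09:45-15:05 (add 3h to convert from UTC-3).
Vanya in UTC: 09:00-14:15 (subtract 5h to convert from UTC+5).
Diego in UTC: 09:50-13:55 (subtract 1h to convert from UTC+1).
Zara in UTC: 10:20-14:50, 15:35-16:40 (subtract 1h to convert from UTC+1).
Nikolai ∩ Oliver: 10:10-13:25, 15:45-17:25.
Nikolai ∩ Oliver ∩ Ulla: 10:20-13:00.
Nikolai ∩ Oliver ∩ Ulla ∩ Wendy: 10:20-13:00.
Nikolai ∩ Oliver ∩ Ulla ∩ Wendy ∩ Vanya: 10:20-13:00.
Nikolai ∩ Oliver ∩ Ulla ∩ Wendy ∩ Vanya ∩ Diego: 10:20-13:00.
Nikolai ∩ Oliver ∩ Ulla ∩ Wendy ∩ Vanya ∩ Diego ∩ Zara: 10:20-13:00.
The last common window of at least 20 minutes is 10:20-13:00; a 20-minute meeting can start as late as 12:40 and still end by 13:00.

12:40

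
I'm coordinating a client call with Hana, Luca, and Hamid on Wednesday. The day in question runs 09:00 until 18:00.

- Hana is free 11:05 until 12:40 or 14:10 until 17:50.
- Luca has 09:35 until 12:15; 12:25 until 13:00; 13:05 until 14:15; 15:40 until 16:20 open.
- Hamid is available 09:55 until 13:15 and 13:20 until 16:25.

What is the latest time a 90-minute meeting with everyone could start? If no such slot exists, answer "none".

none

Hana ∩ Luca: 11:05-12:15, 12:25-12:40, 14:10-14:15, 15:40-16:20.
Hana ∩ Luca ∩ Hamid: 11:05-12:15, 12:25-12:40, 14:10-14:15, 15:40-16:20.
No common window is at least 90 minutes long.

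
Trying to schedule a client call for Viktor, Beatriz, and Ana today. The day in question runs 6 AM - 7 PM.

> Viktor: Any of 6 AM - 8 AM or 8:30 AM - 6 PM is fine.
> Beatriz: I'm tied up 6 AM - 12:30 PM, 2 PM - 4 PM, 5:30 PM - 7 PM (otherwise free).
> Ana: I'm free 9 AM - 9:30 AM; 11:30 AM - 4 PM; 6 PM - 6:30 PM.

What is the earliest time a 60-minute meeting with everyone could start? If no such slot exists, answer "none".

12:30

Viktor free: 06:00-08:00, 08:30-18:00.
Beatriz free: 12:30-14:00, 16:00-17:30 (invert busy blocks within the working day).
Ana free: 09:00-09:30, 11:30-16:00, 18:00-18:30.
Viktor ∩ Beatriz: 12:30-14:00, 16:00-17:30.
Viktor ∩ Beatriz ∩ Ana: 12:30-14:00.
So the common availability across everyone is 12:30-14:00.
The first common window of at least 60 minutes is 12:30-14:00, so the earliest start is 12:30.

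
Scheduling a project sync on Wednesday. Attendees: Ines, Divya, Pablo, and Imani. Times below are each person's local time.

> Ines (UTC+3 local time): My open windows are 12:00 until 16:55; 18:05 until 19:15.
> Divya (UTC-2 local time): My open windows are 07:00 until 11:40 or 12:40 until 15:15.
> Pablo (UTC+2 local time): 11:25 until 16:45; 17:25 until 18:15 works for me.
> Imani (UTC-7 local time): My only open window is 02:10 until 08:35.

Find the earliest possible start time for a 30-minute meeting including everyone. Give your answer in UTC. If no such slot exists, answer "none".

Ines in UTC: 09:00-13:55, 15:05-16:15 (subtract 3h to convert from UTC+3).
Divya in UTC: 09:00-13:40, 14:40-17:15 (add 2h to convert from UTC-2).
Pablo in UTC: 09:25-14:45, 15:25-16:15 (subtract 2h to convert from UTC+2).
Imani in UTC: 09:10-15:35 (add 7h to convert from UTC-7).
Ines ∩ Divya: 09:00-13:40, 15:05-16:15.
Ines ∩ Divya ∩ Pablo: 09:25-13:40, 15:25-16:15.
Ines ∩ Divya ∩ Pablo ∩ Imani: 09:25-13:40, 15:25-15:35.
The first common window of at least 30 minutes is 09:25-13:40, so the earliest start is 09:25.

09:25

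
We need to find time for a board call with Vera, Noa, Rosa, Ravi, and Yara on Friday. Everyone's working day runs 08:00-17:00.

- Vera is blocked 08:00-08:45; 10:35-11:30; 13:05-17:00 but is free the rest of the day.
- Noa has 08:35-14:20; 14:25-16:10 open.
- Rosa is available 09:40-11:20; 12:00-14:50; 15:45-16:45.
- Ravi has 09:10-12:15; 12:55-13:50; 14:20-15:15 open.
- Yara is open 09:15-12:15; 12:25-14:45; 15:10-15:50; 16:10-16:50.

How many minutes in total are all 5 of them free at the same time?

80

Vera free: 08:45-10:35, 11:30-13:05 (invert busy blocks within the working day).
Noa free: 08:35-14:20, 14:25-16:10.
Rosa free: 09:40-11:20, 12:00-14:50, 15:45-16:45.
Ravi free: 09:10-12:15, 12:55-13:50, 14:20-15:15.
Yara free: 09:15-12:15, 12:25-14:45, 15:10-15:50, 16:10-16:50.
Vera ∩ Noa: 08:45-10:35, 11:30-13:05.
Vera ∩ Noa ∩ Rosa: 09:40-10:35, 12:00-13:05.
Vera ∩ Noa ∩ Rosa ∩ Ravi: 09:40-10:35, 12:00-12:15, 12:55-13:05.
Vera ∩ Noa ∩ Rosa ∩ Ravi ∩ Yara: 09:40-10:35, 12:00-12:15, 12:55-13:05.
Summing the common windows: 55 + 15 + 10 = 80 minutes.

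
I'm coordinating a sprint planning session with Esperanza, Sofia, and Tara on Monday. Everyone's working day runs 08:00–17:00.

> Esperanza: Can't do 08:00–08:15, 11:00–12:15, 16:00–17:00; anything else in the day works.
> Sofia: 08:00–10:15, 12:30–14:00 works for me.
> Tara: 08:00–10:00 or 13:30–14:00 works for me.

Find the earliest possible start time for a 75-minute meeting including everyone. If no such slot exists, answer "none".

08:15

Esperanza free: 08:15-11:00, 12:15-16:00 (invert busy blocks within the working day).
Sofia free: 08:00-10:15, 12:30-14:00.
Tara free: 08:00-10:00, 13:30-14:00.
Esperanza ∩ Sofia: 08:15-10:15, 12:30-14:00.
Esperanza ∩ Sofia ∩ Tara: 08:15-10:00, 13:30-14:00.
So the common availability across everyone is 08:15-10:00, 13:30-14:00.
The first common window of at least 75 minutes is 08:15-10:00, so the earliest start is 08:15.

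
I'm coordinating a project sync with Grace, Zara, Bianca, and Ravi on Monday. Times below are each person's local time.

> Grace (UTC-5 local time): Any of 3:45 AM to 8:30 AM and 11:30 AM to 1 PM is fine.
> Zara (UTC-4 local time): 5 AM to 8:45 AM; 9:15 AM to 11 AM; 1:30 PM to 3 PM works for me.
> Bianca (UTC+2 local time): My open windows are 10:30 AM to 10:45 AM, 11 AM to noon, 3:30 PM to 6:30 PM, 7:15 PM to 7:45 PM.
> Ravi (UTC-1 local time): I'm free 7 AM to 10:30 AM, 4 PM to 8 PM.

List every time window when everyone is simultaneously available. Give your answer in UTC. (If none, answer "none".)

09:00-10:00, 17:30-17:45

Grace in UTC: 08:45-13:30, 16:30-18:00 (add 5h to convert from UTC-5).
Zara in UTC: 09:00-12:45, 13:15-15:00, 17:30-19:00 (add 4h to convert from UTC-4).
Bianca in UTC: 08:30-08:45, 09:00-10:00, 13:30-16:30, 17:15-17:45 (subtract 2h to convert from UTC+2).
Ravi in UTC: 08:00-11:30, 17:00-21:00 (add 1h to convert from UTC-1).
Grace ∩ Zara: 09:00-12:45, 13:15-13:30, 17:30-18:00.
Grace ∩ Zara ∩ Bianca: 09:00-10:00, 17:30-17:45.
Grace ∩ Zara ∩ Bianca ∩ Ravi: 09:00-10:00, 17:30-17:45.
Those are the intersection windows.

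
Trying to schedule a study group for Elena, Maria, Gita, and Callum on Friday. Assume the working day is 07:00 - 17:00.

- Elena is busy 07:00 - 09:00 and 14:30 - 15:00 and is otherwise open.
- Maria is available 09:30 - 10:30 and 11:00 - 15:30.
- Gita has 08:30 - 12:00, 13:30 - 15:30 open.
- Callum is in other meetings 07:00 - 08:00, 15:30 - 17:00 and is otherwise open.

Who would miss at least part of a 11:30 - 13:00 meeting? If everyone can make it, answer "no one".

Elena free: 09:00-14:30, 15:00-17:00 (invert busy blocks within the working day).
Maria free: 09:30-10:30, 11:00-15:30.
Gita free: 08:30-12:00, 13:30-15:30.
Callum free: 08:00-15:30 (invert busy blocks within the working day).
Elena: free for 11:30-13:00. Maria: free for 11:30-13:00. Gita: not fully free for 11:30-13:00. Callum: free for 11:30-13:00.

Gita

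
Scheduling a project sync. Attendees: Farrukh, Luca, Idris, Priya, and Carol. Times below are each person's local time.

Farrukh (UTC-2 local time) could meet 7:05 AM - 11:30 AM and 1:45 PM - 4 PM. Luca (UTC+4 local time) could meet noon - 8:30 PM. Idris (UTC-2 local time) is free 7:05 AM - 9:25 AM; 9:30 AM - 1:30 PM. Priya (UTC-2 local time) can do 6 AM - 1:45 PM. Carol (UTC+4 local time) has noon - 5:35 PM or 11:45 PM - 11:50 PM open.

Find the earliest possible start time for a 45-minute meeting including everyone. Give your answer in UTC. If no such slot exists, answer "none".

Farrukh in UTC: 09:05-13:30, 15:45-18:00 (add 2h to convert from UTC-2).
Luca in UTC: 08:00-16:30 (subtract 4h to convert from UTC+4).
Idris in UTC: 09:05-11:25, 11:30-15:30 (add 2h to convert from UTC-2).
Priya in UTC: 08:00-15:45 (add 2h to convert from UTC-2).
Carol in UTC: 08:00-13:35, 19:45-19:50 (subtract 4h to convert from UTC+4).
Farrukh ∩ Luca: 09:05-13:30, 15:45-16:30.
Farrukh ∩ Luca ∩ Idris: 09:05-11:25, 11:30-13:30.
Farrukh ∩ Luca ∩ Idris ∩ Priya: 09:05-11:25, 11:30-13:30.
Farrukh ∩ Luca ∩ Idris ∩ Priya ∩ Carol: 09:05-11:25, 11:30-13:30.
So the common availability across everyone is 09:05-11:25, 11:30-13:30.
The first common window of at least 45 minutes is 09:05-11:25, so the earliest start is 09:05.

09:05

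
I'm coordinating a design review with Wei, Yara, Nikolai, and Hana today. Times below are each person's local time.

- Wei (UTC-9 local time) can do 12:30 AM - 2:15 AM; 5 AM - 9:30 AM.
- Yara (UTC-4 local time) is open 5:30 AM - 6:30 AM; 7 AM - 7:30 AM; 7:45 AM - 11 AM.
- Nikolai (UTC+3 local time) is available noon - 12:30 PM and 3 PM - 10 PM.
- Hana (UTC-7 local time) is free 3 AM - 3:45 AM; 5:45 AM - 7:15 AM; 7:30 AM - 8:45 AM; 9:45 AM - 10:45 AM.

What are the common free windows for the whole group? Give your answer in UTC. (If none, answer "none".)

Wei in UTC: 09:30-11:15, 14:00-18:30 (add 9h to convert from UTC-9).
Yara in UTC: 09:30-10:30, 11:00-11:30, 11:45-15:00 (add 4h to convert from UTC-4).
Nikolai in UTC: 09:00-09:30, 12:00-19:00 (subtract 3h to convert from UTC+3).
Hana in UTC: 10:00-10:45, 12:45-14:15, 14:30-15:45, 16:45-17:45 (add 7h to convert from UTC-7).
Wei ∩ Yara: 09:30-10:30, 11:00-11:15, 14:00-15:00.
Wei ∩ Yara ∩ Nikolai: 14:00-15:00.
Wei ∩ Yara ∩ Nikolai ∩ Hana: 14:00-14:15, 14:30-15:00.

14:00-14:15, 14:30-15:00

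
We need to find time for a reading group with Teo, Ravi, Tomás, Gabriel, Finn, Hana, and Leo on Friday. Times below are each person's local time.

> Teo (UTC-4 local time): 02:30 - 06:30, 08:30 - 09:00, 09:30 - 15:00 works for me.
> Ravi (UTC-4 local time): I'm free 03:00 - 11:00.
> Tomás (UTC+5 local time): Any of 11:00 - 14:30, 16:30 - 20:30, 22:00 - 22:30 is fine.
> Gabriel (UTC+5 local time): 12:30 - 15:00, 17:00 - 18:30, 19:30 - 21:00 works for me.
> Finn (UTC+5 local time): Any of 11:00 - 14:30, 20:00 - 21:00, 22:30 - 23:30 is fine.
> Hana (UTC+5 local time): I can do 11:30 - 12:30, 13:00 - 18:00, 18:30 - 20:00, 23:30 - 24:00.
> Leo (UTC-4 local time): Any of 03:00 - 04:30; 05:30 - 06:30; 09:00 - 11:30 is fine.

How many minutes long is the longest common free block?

30

Teo in UTC: 06:30-10:30, 12:30-13:00, 13:30-19:00 (add 4h to convert from UTC-4).
Ravi in UTC: 07:00-15:00 (add 4h to convert from UTC-4).
Tomás in UTC: 06:00-09:30, 11:30-15:30, 17:00-17:30 (subtract 5h to convert from UTC+5).
Gabriel in UTC: 07:30-10:00, 12:00-13:30, 14:30-16:00 (subtract 5h to convert from UTC+5).
Finn in UTC: 06:00-09:30, 15:00-16:00, 17:30-18:30 (subtract 5h to convert from UTC+5).
Hana in UTC: 06:30-07:30, 08:00-13:00, 13:30-15:00, 18:30-19:00 (subtract 5h to convert from UTC+5).
Leo in UTC: 07:00-08:30, 09:30-10:30, 13:00-15:30 (add 4h to convert from UTC-4).
Teo ∩ Ravi: 07:00-10:30, 12:30-13:00, 13:30-15:00.
Teo ∩ Ravi ∩ Tomás: 07:00-09:30, 12:30-13:00, 13:30-15:00.
Teo ∩ Ravi ∩ Tomás ∩ Gabriel: 07:30-09:30, 12:30-13:00, 14:30-15:00.
Teo ∩ Ravi ∩ Tomás ∩ Gabriel ∩ Finn: 07:30-09:30.
Teo ∩ Ravi ∩ Tomás ∩ Gabriel ∩ Finn ∩ Hana: 08:00-09:30.
Teo ∩ Ravi ∩ Tomás ∩ Gabriel ∩ Finn ∩ Hana ∩ Leo: 08:00-08:30.
The longest is 08:00-08:30 at 30 minutes.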